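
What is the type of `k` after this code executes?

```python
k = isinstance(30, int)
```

isinstance() returns bool

bool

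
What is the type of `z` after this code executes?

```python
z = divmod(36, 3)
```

divmod() returns a tuple (quotient, remainder)

tuple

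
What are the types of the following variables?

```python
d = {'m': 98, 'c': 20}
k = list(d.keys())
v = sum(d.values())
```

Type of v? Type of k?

sum of int values returns int; list(...) returns list

int, list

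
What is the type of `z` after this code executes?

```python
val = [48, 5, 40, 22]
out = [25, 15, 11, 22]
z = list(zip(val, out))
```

list(zip(...)) returns a list of tuples

list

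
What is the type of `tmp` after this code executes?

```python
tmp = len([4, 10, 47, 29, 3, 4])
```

len() always returns int

int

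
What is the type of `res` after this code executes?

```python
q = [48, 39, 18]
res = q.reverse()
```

list.reverse() returns None

NoneType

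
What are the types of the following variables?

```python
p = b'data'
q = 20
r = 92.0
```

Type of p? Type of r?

p is bytes; r is float

bytes, float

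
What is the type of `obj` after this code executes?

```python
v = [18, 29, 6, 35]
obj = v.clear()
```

list.clear() returns None

NoneType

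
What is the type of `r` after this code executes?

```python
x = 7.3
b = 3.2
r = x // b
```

float // float returns float (floor division preserves float type)

float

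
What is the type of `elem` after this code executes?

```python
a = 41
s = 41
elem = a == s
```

Equality comparison returns bool

bool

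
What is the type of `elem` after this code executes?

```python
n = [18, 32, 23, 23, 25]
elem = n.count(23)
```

list.count() returns int

int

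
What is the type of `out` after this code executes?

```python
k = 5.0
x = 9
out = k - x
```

float - int returns float (5.0 - 9 = -4.0)

float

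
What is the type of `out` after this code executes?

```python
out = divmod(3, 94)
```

divmod() returns a tuple (quotient, remainder)

tuple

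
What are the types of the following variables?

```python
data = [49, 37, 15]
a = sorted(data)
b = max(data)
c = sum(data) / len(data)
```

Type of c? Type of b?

int / int returns float; max of ints returns int

float, int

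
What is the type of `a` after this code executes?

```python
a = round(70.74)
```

round() with no ndigits arg returns int

int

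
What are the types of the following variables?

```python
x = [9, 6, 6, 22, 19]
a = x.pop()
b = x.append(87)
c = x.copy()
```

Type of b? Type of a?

list.append() returns None; list.pop() returns the element (int)

NoneType, int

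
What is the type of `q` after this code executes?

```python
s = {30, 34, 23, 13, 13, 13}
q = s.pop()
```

Popping from a set of ints returns int

int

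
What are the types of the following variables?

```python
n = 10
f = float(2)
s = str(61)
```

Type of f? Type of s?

f is float; s is str

float, str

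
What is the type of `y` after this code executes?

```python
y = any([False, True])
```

any() returns bool

bool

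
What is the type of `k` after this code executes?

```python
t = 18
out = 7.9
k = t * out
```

int * float returns float (18 * 7.9 = 142.2)

float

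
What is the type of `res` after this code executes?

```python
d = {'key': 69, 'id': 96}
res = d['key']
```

Accessing dict[str, int] with key 'key' returns int value 69

int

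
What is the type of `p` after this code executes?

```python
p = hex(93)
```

hex() returns str representation

str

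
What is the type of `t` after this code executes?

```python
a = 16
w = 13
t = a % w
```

int % int returns int (16 % 13 = 3)

int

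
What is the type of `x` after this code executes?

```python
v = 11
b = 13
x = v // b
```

int // int returns int (11 // 13 = 0)

int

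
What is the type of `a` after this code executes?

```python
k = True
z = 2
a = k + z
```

bool + int returns int (True is 1, so 1 + 2 = 3)

int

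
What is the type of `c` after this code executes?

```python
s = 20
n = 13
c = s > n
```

Comparison operators return bool

bool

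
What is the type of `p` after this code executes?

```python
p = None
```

None has type NoneType

NoneType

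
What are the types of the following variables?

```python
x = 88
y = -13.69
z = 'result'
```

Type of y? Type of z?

y is float; z is str

float, str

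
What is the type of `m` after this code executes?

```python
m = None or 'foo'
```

'or' with None returns the other value ('foo', str)

str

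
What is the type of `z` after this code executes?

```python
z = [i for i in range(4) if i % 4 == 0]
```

A list comprehension [...] produces a list

list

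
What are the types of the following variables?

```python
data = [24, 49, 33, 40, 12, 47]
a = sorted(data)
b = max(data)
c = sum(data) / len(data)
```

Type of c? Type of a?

int / int returns float; sorted() returns list

float, list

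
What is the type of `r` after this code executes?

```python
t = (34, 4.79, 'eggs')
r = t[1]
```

Index 1 of tuple is 4.79 which is float

float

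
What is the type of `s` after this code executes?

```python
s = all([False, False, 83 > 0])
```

all() returns bool

bool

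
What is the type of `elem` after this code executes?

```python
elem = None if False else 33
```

Ternary: condition is False, else branch (33) taken → int

int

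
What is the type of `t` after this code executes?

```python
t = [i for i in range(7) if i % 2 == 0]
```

A list comprehension [...] produces a list

list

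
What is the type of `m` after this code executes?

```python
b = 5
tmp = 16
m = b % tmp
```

int % int returns int (5 % 16 = 5)

int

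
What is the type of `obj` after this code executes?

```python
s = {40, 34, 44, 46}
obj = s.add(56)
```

set.add() returns None (mutates in place)

NoneType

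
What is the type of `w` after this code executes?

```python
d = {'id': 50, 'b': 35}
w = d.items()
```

dict.items() returns a dict_items view

dict_items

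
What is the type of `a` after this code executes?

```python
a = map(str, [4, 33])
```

map() returns a map iterator object

map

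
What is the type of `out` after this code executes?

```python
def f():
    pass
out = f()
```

A function with no return statement returns None

NoneType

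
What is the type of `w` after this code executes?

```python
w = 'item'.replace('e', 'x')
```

str.replace() returns str

str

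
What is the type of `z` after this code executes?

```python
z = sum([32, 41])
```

sum() of ints returns int

int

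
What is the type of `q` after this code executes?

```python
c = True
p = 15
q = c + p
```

bool + int returns int (True is 1, so 1 + 15 = 16)

int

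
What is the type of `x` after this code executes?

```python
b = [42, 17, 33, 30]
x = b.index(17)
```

list.index() returns int

int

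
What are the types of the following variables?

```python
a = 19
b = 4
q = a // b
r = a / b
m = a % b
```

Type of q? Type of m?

int // int returns int; int % int returns int

int, int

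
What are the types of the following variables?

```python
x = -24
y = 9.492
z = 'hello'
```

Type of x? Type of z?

x is int; z is str

int, str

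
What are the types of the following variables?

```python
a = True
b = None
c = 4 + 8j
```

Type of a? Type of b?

a is bool; b is NoneType

bool, NoneType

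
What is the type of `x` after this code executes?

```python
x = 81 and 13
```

'and' returns the last value when all truthy (13, which is int)

int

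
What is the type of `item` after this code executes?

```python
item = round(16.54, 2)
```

round() with ndigits arg returns float

float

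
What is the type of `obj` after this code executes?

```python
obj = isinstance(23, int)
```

isinstance() returns bool

bool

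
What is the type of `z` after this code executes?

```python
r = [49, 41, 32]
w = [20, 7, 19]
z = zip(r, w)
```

zip() returns a zip iterator object

zip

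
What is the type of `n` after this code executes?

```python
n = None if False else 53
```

Ternary: condition is False, else branch (53) taken → int

int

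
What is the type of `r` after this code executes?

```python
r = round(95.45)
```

round() with no ndigits arg returns int

int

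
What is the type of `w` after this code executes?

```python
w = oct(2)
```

oct() returns str representation

str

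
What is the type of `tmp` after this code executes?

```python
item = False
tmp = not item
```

'not' always returns bool

bool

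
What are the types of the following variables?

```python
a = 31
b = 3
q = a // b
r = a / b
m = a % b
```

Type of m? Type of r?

int % int returns int; int / int returns float

int, float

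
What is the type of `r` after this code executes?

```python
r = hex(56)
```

hex() returns str representation

str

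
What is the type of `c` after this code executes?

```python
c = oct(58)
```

oct() returns str representation

str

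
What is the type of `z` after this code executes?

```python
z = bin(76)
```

bin() returns str representation

str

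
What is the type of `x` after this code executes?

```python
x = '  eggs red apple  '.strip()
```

str.strip() returns str

str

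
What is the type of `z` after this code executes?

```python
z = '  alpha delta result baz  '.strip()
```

str.strip() returns str

str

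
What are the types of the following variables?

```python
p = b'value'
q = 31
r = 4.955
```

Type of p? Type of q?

p is bytes; q is int

bytes, int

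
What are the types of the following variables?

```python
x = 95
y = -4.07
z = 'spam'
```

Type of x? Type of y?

x is int; y is float

int, float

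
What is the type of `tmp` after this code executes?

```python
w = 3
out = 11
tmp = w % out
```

int % int returns int (3 % 11 = 3)

int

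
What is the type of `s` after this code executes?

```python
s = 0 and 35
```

'and' returns the first falsy value (0, which is int)

int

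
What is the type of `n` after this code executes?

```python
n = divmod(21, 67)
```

divmod() returns a tuple (quotient, remainder)

tuple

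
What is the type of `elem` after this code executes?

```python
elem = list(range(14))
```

list(range(...)) returns list

list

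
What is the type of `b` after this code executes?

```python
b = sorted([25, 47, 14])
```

sorted() always returns list

list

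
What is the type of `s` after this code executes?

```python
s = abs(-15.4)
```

abs() of float returns float

float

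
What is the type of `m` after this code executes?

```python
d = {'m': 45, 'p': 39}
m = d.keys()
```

.keys() returns a dict_keys view object

dict_keys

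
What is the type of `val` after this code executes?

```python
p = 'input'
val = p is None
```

'is' comparison returns bool

bool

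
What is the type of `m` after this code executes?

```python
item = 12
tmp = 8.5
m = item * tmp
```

int * float returns float (12 * 8.5 = 102.0)

float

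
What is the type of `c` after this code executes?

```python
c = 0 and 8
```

'and' returns the first falsy value (0, which is int)

int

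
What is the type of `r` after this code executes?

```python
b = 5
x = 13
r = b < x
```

Comparison operators return bool

bool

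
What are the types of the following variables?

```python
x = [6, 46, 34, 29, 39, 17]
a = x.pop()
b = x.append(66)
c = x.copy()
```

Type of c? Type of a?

list.copy() returns list; list.pop() returns the element (int)

list, int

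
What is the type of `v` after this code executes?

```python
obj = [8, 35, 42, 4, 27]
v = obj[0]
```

Indexing a list of ints returns int (obj[0] = 8)

int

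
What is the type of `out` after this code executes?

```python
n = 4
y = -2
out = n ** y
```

int ** negative int returns float

float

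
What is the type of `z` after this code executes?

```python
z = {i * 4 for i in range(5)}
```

A set comprehension {expr for x in iterable} produces a set

set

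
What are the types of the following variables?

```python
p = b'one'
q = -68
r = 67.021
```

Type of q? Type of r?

q is int; r is float

int, float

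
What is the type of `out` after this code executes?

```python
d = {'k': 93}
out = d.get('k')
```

dict.get() returns the value (int) when key is found

int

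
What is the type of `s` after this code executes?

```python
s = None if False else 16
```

Ternary: condition is False, else branch (16) taken → int

int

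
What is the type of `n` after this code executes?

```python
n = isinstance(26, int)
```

isinstance() returns bool

bool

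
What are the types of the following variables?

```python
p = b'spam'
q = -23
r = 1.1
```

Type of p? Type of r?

p is bytes; r is float

bytes, float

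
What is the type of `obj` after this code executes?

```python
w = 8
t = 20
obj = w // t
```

int // int returns int (8 // 20 = 0)

int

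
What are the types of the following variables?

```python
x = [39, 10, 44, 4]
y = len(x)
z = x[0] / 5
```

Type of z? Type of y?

int / int returns float; len() returns int

float, int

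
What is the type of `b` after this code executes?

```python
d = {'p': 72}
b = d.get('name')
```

dict.get() returns None when key 'name' is not found and no default given

NoneType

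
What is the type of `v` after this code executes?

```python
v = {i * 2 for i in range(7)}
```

A set comprehension {expr for x in iterable} produces a set

set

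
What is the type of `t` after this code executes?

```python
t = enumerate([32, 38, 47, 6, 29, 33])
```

enumerate() returns an enumerate iterator object

enumerate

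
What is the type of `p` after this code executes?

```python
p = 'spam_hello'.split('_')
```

str.split() returns list

list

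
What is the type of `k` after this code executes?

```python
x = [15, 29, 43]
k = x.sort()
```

list.sort() returns None (sorts in place)

NoneType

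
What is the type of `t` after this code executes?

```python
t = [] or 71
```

'or' returns first truthy value (71, which is int)

int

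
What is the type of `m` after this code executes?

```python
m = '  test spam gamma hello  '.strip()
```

str.strip() returns str

str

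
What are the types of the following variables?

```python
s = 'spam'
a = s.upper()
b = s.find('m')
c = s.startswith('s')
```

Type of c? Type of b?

str.startswith() returns bool; str.find() returns int

bool, int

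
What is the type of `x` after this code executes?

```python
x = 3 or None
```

'or' returns first truthy value (3, int)

int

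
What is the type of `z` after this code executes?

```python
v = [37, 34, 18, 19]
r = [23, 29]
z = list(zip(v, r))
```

list(zip(...)) returns a list of tuples

list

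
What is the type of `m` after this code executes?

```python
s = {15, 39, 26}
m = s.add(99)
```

set.add() returns None (mutates in place)

NoneType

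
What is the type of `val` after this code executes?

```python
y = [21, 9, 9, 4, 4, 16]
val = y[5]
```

Indexing a list of ints returns int (y[5] = 16)

int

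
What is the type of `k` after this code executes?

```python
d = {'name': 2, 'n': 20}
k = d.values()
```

.values() returns a dict_values view object

dict_values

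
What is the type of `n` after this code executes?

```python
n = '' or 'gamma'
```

'or' returns first truthy value ('gamma', which is str)

str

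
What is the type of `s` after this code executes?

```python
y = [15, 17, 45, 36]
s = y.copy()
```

list.copy() returns list

list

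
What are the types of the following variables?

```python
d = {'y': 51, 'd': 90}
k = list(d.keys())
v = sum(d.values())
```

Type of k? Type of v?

list(...) returns list; sum of int values returns int

list, int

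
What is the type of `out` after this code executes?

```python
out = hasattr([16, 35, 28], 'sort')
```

hasattr() returns bool

bool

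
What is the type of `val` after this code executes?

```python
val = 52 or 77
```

'or' returns the first truthy value (52, which is int)

int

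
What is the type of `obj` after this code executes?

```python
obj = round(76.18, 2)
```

round() with ndigits arg returns float

float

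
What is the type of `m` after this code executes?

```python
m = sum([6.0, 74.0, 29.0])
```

sum() of floats returns float

float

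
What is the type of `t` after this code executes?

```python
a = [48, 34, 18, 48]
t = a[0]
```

Indexing a list of ints returns int (a[0] = 48)

int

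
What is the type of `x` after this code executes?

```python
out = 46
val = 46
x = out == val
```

Equality comparison returns bool

bool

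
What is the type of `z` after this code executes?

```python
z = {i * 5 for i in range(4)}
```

A set comprehension {expr for x in iterable} produces a set

set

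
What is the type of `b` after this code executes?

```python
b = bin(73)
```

bin() returns str representation

str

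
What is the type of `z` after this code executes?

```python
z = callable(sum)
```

callable() returns bool

bool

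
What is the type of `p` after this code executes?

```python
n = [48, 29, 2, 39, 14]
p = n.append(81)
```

list.append() returns None (mutates in place)

NoneType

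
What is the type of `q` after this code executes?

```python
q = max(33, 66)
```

max() of ints returns int

int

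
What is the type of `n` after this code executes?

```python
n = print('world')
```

print() returns None

NoneType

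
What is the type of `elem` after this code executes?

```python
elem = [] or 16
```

'or' returns first truthy value (16, which is int)

int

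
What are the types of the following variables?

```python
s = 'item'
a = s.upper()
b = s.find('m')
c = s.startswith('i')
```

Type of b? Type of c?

str.find() returns int; str.startswith() returns bool

int, bool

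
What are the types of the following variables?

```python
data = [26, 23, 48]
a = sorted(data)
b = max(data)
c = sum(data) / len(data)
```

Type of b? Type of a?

max of ints returns int; sorted() returns list

int, list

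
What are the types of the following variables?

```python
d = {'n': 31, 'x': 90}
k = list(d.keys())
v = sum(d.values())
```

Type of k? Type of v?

list(...) returns list; sum of int values returns int

list, int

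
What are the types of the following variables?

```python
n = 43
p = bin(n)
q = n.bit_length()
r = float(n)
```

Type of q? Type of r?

int.bit_length() returns int; float() returns float

int, float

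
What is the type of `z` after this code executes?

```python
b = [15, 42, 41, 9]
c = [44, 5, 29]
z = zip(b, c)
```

zip() returns a zip iterator object

zip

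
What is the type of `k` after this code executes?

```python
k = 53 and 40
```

'and' returns the last value when all truthy (40, which is int)

int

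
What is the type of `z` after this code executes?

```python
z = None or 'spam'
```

'or' with None returns the other value ('spam', str)

str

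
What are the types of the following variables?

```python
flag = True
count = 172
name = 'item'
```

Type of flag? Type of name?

flag is bool; name is str

bool, str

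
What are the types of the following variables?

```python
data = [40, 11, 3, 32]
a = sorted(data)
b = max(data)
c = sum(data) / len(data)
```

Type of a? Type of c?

sorted() returns list; int / int returns float

list, float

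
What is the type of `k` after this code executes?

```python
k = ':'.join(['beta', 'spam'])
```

str.join() returns str

str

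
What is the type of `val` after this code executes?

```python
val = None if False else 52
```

Ternary: condition is False, else branch (52) taken → int

int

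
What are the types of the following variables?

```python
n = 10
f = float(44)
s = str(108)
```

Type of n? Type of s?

n is int; s is str

int, str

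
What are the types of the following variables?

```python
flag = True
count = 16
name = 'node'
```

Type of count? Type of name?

count is int; name is str

int, str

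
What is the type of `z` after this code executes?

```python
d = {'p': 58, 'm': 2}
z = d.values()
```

.values() returns a dict_values view object

dict_values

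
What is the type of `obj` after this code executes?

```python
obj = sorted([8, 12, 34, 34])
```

sorted() always returns list

list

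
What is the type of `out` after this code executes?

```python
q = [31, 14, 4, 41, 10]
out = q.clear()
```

list.clear() returns None

NoneType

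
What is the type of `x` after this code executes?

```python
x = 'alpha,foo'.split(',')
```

str.split() returns list

list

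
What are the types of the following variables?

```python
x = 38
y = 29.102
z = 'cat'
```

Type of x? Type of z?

x is int; z is str

int, str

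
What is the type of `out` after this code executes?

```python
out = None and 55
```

'and' returns first falsy value (None)

NoneType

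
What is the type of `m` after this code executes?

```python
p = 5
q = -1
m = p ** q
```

int ** negative int returns float

float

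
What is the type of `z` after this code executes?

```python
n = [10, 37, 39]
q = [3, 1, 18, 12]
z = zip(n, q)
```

zip() returns a zip iterator object

zip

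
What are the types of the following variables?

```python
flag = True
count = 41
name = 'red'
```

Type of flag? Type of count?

flag is bool; count is int

bool, int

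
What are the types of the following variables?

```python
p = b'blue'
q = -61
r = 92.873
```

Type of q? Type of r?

q is int; r is float

int, float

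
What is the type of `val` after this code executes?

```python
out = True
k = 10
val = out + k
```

bool + int returns int (True is 1, so 1 + 10 = 11)

int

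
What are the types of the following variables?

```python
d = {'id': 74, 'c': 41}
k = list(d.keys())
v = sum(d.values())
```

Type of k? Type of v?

list(...) returns list; sum of int values returns int

list, int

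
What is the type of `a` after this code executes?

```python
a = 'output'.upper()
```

str.upper() returns str

str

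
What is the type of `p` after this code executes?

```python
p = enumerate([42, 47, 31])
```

enumerate() returns an enumerate iterator object

enumerate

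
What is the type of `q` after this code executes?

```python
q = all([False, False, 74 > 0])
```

all() returns bool

bool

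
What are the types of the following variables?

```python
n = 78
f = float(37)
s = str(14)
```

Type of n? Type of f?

n is int; f is float

int, float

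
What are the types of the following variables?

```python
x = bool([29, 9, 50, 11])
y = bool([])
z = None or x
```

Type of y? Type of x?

bool() returns bool; bool() returns bool

bool, bool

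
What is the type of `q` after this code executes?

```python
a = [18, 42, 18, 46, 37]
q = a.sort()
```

list.sort() returns None (sorts in place)

NoneType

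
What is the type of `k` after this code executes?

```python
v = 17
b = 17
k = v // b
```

int // int returns int (17 // 17 = 1)

int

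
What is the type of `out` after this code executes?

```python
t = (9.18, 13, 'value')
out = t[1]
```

Index 1 of tuple is 13 which is int

int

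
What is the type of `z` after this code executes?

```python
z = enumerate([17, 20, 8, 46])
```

enumerate() returns an enumerate iterator object

enumerate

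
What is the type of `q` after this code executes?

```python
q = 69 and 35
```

'and' returns the last value when all truthy (35, which is int)

int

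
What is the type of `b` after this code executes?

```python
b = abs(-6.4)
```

abs() of float returns float

float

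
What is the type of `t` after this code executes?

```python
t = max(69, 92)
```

max() of ints returns int

int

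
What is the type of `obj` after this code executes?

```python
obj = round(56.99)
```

round() with no ndigits arg returns int

int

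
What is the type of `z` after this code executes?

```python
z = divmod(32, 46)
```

divmod() returns a tuple (quotient, remainder)

tuple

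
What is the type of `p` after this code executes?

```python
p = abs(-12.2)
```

abs() of float returns float

float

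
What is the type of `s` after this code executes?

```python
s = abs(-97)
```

abs() of int returns int

int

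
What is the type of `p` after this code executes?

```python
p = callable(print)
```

callable() returns bool

bool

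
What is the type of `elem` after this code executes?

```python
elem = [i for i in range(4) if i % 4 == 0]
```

A list comprehension [...] produces a list

list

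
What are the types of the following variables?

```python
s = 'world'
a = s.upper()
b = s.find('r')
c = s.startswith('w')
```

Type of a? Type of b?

str.upper() returns str; str.find() returns int

str, int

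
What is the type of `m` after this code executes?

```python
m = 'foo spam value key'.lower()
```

str.lower() returns str

str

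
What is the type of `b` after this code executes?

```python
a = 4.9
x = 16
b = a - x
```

float - int returns float (4.9 - 16 = -11.1)

float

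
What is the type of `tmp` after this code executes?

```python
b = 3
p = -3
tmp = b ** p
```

int ** negative int returns float

float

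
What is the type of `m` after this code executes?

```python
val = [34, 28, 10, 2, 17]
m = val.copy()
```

list.copy() returns list

list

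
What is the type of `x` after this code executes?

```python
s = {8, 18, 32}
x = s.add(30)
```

set.add() returns None (mutates in place)

NoneType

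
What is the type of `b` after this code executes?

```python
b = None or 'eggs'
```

'or' with None returns the other value ('eggs', str)

str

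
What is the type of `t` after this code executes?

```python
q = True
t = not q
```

'not' always returns bool

bool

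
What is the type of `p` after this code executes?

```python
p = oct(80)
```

oct() returns str representation

str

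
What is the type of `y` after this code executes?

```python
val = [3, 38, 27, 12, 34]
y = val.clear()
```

list.clear() returns None

NoneType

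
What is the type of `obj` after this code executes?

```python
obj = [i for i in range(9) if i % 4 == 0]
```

A list comprehension [...] produces a list

list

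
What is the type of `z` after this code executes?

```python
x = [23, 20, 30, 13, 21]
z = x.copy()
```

list.copy() returns list

list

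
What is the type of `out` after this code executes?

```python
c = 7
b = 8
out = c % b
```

int % int returns int (7 % 8 = 7)

int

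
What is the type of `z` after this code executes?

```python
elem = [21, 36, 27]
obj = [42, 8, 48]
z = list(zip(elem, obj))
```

list(zip(...)) returns a list of tuples

list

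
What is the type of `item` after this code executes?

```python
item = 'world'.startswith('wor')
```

str.startswith() returns bool

bool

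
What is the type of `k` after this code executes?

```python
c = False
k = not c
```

'not' always returns bool

bool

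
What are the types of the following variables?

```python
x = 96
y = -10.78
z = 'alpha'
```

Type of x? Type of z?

x is int; z is str

int, str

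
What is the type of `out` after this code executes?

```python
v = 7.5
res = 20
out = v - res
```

float - int returns float (7.5 - 20 = -12.5)

float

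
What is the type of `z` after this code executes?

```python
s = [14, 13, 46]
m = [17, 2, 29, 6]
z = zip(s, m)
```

zip() returns a zip iterator object

zip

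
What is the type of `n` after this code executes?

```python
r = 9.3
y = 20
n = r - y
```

float - int returns float (9.3 - 20 = -10.7)

float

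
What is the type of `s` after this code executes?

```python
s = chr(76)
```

chr() returns str (single character)

str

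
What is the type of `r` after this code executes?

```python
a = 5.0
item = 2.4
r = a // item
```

float // float returns float (floor division preserves float type)

float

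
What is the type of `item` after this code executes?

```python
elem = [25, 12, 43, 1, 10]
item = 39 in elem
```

'in' operator returns bool

bool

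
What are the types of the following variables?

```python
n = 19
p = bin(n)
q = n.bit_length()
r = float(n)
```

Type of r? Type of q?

float() returns float; int.bit_length() returns int

float, int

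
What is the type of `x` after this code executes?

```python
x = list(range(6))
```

list(range(...)) returns list

list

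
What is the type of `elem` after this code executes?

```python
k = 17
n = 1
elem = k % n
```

int % int returns int (17 % 1 = 0)

int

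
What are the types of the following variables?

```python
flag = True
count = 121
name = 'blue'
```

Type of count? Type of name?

count is int; name is str

int, str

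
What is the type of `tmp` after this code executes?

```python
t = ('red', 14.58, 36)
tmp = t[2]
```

Index 2 of tuple is 36 which is int

int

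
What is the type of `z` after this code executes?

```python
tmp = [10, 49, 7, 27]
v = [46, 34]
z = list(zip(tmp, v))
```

list(zip(...)) returns a list of tuples

list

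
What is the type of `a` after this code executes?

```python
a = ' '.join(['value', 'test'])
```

str.join() returns str

str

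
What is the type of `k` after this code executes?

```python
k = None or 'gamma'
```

'or' with None returns the other value ('gamma', str)

str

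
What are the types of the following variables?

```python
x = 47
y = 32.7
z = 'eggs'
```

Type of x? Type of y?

x is int; y is float

int, float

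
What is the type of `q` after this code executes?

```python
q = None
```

None has type NoneType

NoneType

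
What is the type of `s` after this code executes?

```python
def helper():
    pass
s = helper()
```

A function with no return statement returns None

NoneType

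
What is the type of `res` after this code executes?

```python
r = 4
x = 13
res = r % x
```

int % int returns int (4 % 13 = 4)

int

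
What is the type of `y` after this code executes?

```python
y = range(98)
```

range() returns a range object

range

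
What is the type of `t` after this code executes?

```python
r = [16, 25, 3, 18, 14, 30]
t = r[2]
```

Indexing a list of ints returns int (r[2] = 3)

int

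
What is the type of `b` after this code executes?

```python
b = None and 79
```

'and' returns first falsy value (None)

NoneType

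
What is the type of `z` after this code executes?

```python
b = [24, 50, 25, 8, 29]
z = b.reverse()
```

list.reverse() returns None

NoneType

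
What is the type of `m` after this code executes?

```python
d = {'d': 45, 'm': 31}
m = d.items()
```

dict.items() returns a dict_items view

dict_items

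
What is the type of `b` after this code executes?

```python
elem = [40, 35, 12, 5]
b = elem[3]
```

Indexing a list of ints returns int (elem[3] = 5)

int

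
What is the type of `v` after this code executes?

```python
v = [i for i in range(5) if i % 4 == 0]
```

A list comprehension [...] produces a list

list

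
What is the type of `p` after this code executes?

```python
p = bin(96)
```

bin() returns str representation

str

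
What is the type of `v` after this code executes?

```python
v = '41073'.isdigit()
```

str.isdigit() returns bool

bool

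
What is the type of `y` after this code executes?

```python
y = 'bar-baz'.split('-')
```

str.split() returns list

list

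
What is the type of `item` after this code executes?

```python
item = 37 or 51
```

'or' returns the first truthy value (37, which is int)

int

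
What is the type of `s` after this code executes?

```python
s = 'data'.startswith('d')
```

str.startswith() returns bool

bool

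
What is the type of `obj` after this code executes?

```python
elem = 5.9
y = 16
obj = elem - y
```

float - int returns float (5.9 - 16 = -10.1)

float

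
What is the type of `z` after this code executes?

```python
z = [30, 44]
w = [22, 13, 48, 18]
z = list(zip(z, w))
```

list(zip(...)) returns a list of tuples

list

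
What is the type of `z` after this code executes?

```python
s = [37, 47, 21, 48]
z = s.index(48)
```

list.index() returns int

int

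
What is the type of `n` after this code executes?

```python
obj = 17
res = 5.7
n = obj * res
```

int * float returns float (17 * 5.7 = 96.9)

float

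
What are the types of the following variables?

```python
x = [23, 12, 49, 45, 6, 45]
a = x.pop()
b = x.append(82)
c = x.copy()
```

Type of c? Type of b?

list.copy() returns list; list.append() returns None

list, NoneType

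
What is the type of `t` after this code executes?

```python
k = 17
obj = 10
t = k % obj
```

int % int returns int (17 % 10 = 7)

int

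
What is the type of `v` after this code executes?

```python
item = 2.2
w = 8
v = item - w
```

float - int returns float (2.2 - 8 = -5.8)

float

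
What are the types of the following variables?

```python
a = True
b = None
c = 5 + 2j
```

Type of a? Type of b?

a is bool; b is NoneType

bool, NoneType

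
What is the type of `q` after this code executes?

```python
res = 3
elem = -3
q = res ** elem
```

int ** negative int returns float

float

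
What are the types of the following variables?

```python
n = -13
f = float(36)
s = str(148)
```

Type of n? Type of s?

n is int; s is str

int, str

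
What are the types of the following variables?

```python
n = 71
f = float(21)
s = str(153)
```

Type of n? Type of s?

n is int; s is str

int, str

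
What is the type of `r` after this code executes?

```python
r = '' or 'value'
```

'or' returns first truthy value ('value', which is str)

str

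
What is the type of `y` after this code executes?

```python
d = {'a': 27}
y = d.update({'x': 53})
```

dict.update() returns None

NoneType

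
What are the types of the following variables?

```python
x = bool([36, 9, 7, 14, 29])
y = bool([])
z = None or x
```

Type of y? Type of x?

bool() returns bool; bool() returns bool

bool, bool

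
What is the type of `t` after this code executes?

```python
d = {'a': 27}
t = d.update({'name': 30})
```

dict.update() returns None

NoneType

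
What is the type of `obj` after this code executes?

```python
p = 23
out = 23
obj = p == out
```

Equality comparison returns bool

bool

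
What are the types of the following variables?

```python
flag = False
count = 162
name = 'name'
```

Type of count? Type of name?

count is int; name is str

int, str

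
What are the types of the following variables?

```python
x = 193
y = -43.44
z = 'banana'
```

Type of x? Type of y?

x is int; y is float

int, float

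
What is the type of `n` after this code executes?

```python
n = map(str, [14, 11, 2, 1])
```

map() returns a map iterator object

map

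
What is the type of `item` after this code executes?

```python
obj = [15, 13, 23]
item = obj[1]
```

Indexing a list of ints returns int (obj[1] = 13)

int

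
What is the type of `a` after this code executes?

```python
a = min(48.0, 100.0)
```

min() of floats returns float

float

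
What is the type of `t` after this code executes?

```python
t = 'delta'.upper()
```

str.upper() returns str

str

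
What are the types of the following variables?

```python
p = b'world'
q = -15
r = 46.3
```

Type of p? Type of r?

p is bytes; r is float

bytes, float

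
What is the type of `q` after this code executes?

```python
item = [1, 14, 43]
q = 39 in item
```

'in' operator returns bool

bool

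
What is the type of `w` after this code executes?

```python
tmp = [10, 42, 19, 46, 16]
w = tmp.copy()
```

list.copy() returns list

list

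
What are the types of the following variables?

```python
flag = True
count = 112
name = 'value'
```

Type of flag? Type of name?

flag is bool; name is str

bool, str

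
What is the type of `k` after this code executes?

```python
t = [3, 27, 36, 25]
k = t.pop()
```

list.pop() returns the popped element (int here)

int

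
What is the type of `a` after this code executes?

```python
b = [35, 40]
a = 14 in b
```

'in' operator returns bool

bool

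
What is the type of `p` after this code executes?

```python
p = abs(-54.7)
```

abs() of float returns float

float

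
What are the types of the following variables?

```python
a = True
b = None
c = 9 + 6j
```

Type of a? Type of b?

a is bool; b is NoneType

bool, NoneType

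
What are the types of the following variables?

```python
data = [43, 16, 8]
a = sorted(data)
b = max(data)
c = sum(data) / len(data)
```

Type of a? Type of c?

sorted() returns list; int / int returns float

list, float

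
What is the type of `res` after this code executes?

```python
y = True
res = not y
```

'not' always returns bool

bool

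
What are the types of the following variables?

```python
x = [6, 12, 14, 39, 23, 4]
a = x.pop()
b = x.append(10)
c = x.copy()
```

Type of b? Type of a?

list.append() returns None; list.pop() returns the element (int)

NoneType, int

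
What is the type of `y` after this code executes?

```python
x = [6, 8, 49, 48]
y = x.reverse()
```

list.reverse() returns None

NoneType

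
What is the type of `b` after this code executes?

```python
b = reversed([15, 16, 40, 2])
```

reversed() on a list returns a list_reverseiterator

list_reverseiterator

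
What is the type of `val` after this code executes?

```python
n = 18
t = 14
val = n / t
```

int / int always returns float in Python 3 (18 / 14 = 1.28571)

float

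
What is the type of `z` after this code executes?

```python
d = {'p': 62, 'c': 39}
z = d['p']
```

Accessing dict[str, int] with key 'p' returns int value 62

int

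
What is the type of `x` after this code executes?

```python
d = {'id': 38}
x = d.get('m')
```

dict.get() returns None when key 'm' is not found and no default given

NoneType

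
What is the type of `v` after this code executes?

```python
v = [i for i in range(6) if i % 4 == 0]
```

A list comprehension [...] produces a list

list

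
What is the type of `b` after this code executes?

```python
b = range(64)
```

range() returns a range object

range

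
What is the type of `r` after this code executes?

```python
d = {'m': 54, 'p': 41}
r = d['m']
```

Accessing dict[str, int] with key 'm' returns int value 54

int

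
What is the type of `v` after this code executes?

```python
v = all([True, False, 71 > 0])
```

all() returns bool

bool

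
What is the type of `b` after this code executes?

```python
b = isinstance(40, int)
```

isinstance() returns bool

bool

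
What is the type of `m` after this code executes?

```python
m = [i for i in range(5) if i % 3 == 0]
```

A list comprehension [...] produces a list

list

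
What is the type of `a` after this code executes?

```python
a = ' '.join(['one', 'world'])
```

str.join() returns str

str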